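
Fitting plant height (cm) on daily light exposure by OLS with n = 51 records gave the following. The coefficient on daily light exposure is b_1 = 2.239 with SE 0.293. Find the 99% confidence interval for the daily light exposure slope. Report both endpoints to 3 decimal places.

(1.454, 3.024)

df = n − 2 = 51 − 2 = 49.
t* = t_{0.005, 49} = 2.679952.
Margin = t* × SE = 2.679952 × 0.293 = 0.78523.
CI: 2.239 ± 0.78523 → (1.454, 3.024).
With 99% confidence, each one-unit increase in daily light exposure is associated with a change of between 1.454 and 3.024 cm in plant height.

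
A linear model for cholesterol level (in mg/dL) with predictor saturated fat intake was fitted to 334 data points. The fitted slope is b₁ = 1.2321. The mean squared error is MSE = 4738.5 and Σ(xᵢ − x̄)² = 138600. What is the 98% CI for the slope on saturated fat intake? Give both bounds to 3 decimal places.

(0.800, 1.664)

SE(b₁) = √(MSE/Sₓₓ) = √(4738.5/138600) = 0.184901.
df = n − 2 = 332.
t* = t_{0.01, 332} = 2.337632.
Margin = t* × SE = 2.337632 × 0.184901 = 0.43223.
CI: 1.2321 ± 0.43223 → (0.800, 1.664).
With 98% confidence, each one-unit increase in saturated fat intake is associated with a change of between 0.800 and 1.664 mg/dL in cholesterol level.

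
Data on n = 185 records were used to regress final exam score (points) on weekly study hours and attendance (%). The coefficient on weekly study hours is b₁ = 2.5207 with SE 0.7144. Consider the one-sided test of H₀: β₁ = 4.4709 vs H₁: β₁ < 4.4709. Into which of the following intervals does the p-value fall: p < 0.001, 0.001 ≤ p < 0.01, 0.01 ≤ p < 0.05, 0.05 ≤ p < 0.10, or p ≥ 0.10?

0.001 ≤ p < 0.01

t = (2.5207 − 4.4709) / 0.7144 = -2.730.
df = n − k − 1 = 185 − 2 − 1 = 182.
One-sided p = P(T_{182} < t) ≈ 0.0035.
So 0.001 ≤ p < 0.01.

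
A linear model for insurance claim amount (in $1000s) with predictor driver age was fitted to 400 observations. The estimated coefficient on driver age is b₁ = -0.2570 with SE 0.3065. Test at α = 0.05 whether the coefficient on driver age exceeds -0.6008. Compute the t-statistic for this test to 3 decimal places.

t = 1.122

H₀: β₁ = -0.6008 vs H₁: β₁ > -0.6008.
t = (b₁ − β₁⁰)/SE = (-0.2570 − (-0.6008)) / 0.3065 = 1.122.
df = n − 2 = 400 − 2 = 398.
One-sided p ≈ 0.1313, which is ≥ 0.05, so fail to reject H₀.
The data do not give significant evidence that the true slope on driver age exceeds -0.6008 $1000s per unit.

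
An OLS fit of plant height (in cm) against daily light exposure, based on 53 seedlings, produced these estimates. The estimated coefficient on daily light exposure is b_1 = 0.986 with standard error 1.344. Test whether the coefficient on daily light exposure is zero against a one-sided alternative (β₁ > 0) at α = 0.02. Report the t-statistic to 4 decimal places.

H₀: β₁ = 0 vs H₁: β₁ > 0.
t = (b_1 − β₁⁰)/SE = 0.986 / 1.344 = 0.7336.
df = n − 2 = 53 − 2 = 51.
One-sided p ≈ 0.2333, which is ≥ 0.02, so fail to reject H₀.
The data do not give significant evidence that the true slope on daily light exposure is positive.

t = 0.7336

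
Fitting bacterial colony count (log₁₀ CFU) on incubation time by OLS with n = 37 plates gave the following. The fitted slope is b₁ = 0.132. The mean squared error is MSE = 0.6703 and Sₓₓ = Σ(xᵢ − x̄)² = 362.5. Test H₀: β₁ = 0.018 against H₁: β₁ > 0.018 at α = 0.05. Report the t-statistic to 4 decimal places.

t = 2.6511

SE(b₁) = √(MSE/Sₓₓ) = √(0.6703/362.5) = 0.0430012.
t = (0.132 − 0.018) / 0.0430012 = 2.6511.
df = n − 2 = 35.
One-sided p ≈ 0.0060, which is < 0.05, so reject H₀.
There is evidence that the true slope on incubation time exceeds 0.018 log₁₀ CFU per unit.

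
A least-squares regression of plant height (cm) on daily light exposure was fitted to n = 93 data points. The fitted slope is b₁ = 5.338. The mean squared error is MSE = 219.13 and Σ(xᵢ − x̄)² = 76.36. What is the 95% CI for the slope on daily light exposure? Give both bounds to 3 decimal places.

(1.973, 8.703)

SE(b₁) = √(MSE/Sₓₓ) = √(219.13/76.36) = 1.69402.
df = n − 2 = 91.
t* = t_{0.025, 91} = 1.986377.
Margin = t* × SE = 1.986377 × 1.69402 = 3.36496.
CI: 5.338 ± 3.36496 → (1.973, 8.703).
With 95% confidence, each one-unit increase in daily light exposure is associated with a change of between 1.973 and 8.703 cm in plant height.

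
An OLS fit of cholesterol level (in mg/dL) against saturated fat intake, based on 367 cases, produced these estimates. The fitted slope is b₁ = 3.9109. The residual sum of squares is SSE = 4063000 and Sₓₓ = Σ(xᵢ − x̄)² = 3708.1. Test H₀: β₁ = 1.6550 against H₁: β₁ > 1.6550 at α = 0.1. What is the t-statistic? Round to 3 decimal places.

MSE = SSE/(n − 2) = 4063000/365 = 11131.5.
SE(b₁) = √(MSE/Sₓₓ) = √(11131.5/3708.1) = 1.73261.
t = (3.9109 − 1.6550) / 1.73261 = 1.302.
df = n − 2 = 365.
One-sided p ≈ 0.0969, which is < 0.1, so reject H₀.
There is evidence that the true slope on saturated fat intake exceeds 1.6550 mg/dL per unit.

t = 1.302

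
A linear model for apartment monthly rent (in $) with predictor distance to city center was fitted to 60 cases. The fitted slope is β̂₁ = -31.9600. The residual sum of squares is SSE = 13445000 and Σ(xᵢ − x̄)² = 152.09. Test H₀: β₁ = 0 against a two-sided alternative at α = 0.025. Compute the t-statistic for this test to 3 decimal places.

t = -0.819

MSE = SSE/(n − 2) = 13445000/58 = 231810.
SE(β̂₁) = √(MSE/Sₓₓ) = √(231810/152.09) = 39.0406.
t = -31.9600 / 39.0406 = -0.819.
df = n − 2 = 58.
Two-sided p ≈ 0.4163, which is ≥ 0.025, so fail to reject H₀.
The data do not give significant evidence of an association between distance to city center and apartment monthly rent.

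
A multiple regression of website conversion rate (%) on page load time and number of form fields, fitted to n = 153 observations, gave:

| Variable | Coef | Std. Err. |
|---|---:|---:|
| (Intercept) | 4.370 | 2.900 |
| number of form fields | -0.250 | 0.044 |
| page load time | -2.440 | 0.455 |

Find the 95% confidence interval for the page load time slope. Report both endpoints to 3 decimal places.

Read off: b = -2.440, SE = 0.455 for page load time.
df = n − k − 1 = 153 − 2 − 1 = 150.
t* = t_{0.025, 150} = 1.975905.
Margin = t* × SE = 1.975905 × 0.455 = 0.89904.
CI: -2.440 ± 0.89904 → (-3.339, -1.541).

(-3.339, -1.541)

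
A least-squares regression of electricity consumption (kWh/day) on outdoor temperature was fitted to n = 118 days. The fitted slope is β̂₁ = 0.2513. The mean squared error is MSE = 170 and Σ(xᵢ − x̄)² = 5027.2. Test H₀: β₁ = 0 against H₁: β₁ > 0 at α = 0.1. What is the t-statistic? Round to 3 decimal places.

SE(β̂₁) = √(MSE/Sₓₓ) = √(170/5027.2) = 0.183891.
t = 0.2513 / 0.183891 = 1.367.
df = n − 2 = 116.
One-sided p ≈ 0.0872, which is < 0.1, so reject H₀.
There is evidence that the true slope on outdoor temperature is positive.

t = 1.367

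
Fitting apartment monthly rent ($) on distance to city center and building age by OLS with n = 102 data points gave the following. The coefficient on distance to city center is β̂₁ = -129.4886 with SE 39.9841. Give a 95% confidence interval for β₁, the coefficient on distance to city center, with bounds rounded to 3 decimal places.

(-208.826, -50.151)

df = n − k − 1 = 102 − 2 − 1 = 99.
t* = t_{0.025, 99} = 1.984217.
Margin = t* × SE = 1.984217 × 39.9841 = 79.33713.
CI: -129.4886 ± 79.33713 → (-208.826, -50.151).
With 95% confidence, each one-unit increase in distance to city center is associated with a change of between -208.826 and -50.151 $ in apartment monthly rent, holding the other predictors fixed.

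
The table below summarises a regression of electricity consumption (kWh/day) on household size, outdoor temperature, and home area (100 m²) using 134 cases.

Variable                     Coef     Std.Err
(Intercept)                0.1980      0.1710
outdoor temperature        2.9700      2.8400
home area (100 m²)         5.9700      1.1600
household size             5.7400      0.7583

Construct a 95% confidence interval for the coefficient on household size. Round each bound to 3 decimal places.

Read off: b = 5.7400, SE = 0.7583 for household size.
df = n − k − 1 = 134 − 3 − 1 = 130.
t* = t_{0.025, 130} = 1.97838.
Margin = t* × SE = 1.97838 × 0.7583 = 1.50021.
CI: 5.7400 ± 1.50021 → (4.240, 7.240).

(4.240, 7.240)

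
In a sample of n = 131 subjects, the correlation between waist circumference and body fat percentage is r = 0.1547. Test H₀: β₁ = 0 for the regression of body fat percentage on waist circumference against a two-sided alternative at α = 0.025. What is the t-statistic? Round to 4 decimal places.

t = r·√(n − 2)/√(1 − r²) = 0.1547·√129/√0.976068 = 1.7785.
df = n − 2 = 129.
Two-sided p ≈ 0.0777, which is ≥ 0.025, so fail to reject H₀.
The data do not give significant evidence of a linear association between waist circumference and body fat percentage.

t = 1.7785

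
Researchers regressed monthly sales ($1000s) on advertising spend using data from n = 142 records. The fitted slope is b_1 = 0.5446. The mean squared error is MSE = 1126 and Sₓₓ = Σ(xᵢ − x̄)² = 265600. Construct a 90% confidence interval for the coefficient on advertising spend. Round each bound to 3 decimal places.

(0.437, 0.652)

SE(b_1) = √(MSE/Sₓₓ) = √(1126/265600) = 0.0651111.
df = n − 2 = 140.
t* = t_{0.05, 140} = 1.655811.
Margin = t* × SE = 1.655811 × 0.0651111 = 0.10781.
CI: 0.5446 ± 0.10781 → (0.437, 0.652).
With 90% confidence, each one-unit increase in advertising spend is associated with a change of between 0.437 and 0.652 $1000s in monthly sales.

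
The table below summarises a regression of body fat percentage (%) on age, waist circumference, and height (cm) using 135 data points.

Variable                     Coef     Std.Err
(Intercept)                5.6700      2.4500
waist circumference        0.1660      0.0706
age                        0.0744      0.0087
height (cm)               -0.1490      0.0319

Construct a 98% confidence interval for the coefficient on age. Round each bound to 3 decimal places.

(0.054, 0.095)

Read off: b = 0.0744, SE = 0.0087 for age.
df = n − k − 1 = 135 − 3 − 1 = 131.
t* = t_{0.01, 131} = 2.35515.
Margin = t* × SE = 2.35515 × 0.0087 = 0.02049.
CI: 0.0744 ± 0.02049 → (0.054, 0.095).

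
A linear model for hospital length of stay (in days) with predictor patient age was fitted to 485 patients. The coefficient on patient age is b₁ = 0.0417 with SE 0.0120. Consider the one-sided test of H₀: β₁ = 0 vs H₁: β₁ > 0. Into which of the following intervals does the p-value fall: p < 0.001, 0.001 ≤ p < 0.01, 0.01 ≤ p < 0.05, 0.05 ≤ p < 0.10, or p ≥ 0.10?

p < 0.001

t = 0.0417 / 0.0120 = 3.475.
df = n − 2 = 485 − 2 = 483.
One-sided p = P(T_{483} > t) ≈ 0.0003.
So p < 0.001.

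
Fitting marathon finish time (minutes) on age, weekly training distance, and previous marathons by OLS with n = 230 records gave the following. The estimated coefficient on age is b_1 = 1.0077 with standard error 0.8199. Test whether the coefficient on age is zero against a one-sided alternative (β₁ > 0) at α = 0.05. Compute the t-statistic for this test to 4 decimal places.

t = 1.2291

H₀: β₁ = 0 vs H₁: β₁ > 0.
t = (b_1 − β₁⁰)/SE = 1.0077 / 0.8199 = 1.2291.
df = n − k − 1 = 230 − 3 − 1 = 226.
One-sided p ≈ 0.1102, which is ≥ 0.05, so fail to reject H₀.
The data do not give significant evidence that the true slope on age is positive, holding the other predictors fixed.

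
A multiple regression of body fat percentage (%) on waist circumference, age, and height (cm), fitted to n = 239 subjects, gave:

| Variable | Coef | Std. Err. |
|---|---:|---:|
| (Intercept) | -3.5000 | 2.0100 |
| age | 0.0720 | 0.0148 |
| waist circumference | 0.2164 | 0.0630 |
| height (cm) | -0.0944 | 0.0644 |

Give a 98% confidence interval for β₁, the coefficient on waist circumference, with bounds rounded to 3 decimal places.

(0.069, 0.364)

Read off: b = 0.2164, SE = 0.0630 for waist circumference.
df = n − k − 1 = 239 − 3 − 1 = 235.
t* = t_{0.01, 235} = 2.34232.
Margin = t* × SE = 2.34232 × 0.0630 = 0.14757.
CI: 0.2164 ± 0.14757 → (0.069, 0.364).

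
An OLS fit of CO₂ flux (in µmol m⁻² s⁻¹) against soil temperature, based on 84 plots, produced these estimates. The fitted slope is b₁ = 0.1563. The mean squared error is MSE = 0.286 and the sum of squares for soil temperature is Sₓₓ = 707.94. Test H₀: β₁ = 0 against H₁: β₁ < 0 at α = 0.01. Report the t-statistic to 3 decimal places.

t = 7.776

SE(b₁) = √(MSE/Sₓₓ) = √(0.286/707.94) = 0.0200995.
t = 0.1563 / 0.0200995 = 7.776.
df = n − 2 = 82.
One-sided p ≈ 1.0000, which is ≥ 0.01, so fail to reject H₀.
The data do not give significant evidence that the true slope on soil temperature is negative.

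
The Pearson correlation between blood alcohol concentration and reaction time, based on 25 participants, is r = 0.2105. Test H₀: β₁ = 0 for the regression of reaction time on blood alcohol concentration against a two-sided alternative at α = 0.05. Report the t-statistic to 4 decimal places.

t = 1.0327

t = r·√(n − 2)/√(1 − r²) = 0.2105·√23/√0.95569 = 1.0327.
df = n − 2 = 23.
Two-sided p ≈ 0.3125, which is ≥ 0.05, so fail to reject H₀.
The data do not give significant evidence of a linear association between blood alcohol concentration and reaction time.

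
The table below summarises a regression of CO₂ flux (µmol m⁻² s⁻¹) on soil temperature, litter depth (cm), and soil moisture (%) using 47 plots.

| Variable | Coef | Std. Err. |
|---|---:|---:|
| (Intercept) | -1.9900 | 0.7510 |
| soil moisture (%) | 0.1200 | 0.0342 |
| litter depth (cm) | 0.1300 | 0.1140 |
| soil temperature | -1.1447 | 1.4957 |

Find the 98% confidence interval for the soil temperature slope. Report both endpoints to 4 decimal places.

Read off: b = -1.1447, SE = 1.4957 for soil temperature.
df = n − k − 1 = 47 − 3 − 1 = 43.
t* = t_{0.01, 43} = 2.41625.
Margin = t* × SE = 2.41625 × 1.4957 = 3.613985.
CI: -1.1447 ± 3.613985 → (-4.7587, 2.4693).

(-4.7587, 2.4693)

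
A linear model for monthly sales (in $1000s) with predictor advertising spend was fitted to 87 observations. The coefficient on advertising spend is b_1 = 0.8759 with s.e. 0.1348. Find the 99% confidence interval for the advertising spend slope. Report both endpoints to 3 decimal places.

df = n − 2 = 87 − 2 = 85.
t* = t_{0.005, 85} = 2.634914.
Margin = t* × SE = 2.634914 × 0.1348 = 0.35519.
CI: 0.8759 ± 0.35519 → (0.521, 1.231).
With 99% confidence, each one-unit increase in advertising spend is associated with a change of between 0.521 and 1.231 $1000s in monthly sales.

(0.521, 1.231)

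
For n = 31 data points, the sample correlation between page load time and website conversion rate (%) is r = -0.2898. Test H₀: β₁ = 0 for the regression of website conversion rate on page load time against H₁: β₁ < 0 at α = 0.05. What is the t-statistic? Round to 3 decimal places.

t = -1.631

t = r·√(n − 2)/√(1 − r²) = -0.2898·√29/√0.916016 = -1.631.
df = n − 2 = 29.
One-sided p ≈ 0.0569, which is ≥ 0.05, so fail to reject H₀.
The data do not give significant evidence of a linear association between page load time and website conversion rate.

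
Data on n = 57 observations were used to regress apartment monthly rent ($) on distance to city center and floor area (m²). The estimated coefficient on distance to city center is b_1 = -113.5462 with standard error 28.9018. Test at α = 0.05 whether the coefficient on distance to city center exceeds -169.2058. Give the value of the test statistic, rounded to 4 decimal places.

t = 1.9258

H₀: β₁ = -169.2058 vs H₁: β₁ > -169.2058.
t = (b_1 − β₁⁰)/SE = (-113.5462 − (-169.2058)) / 28.9018 = 1.9258.
df = n − k − 1 = 57 − 2 − 1 = 54.
One-sided p ≈ 0.0297, which is < 0.05, so reject H₀.
There is evidence that the true slope on distance to city center exceeds -169.2058 $ per unit, holding the other predictors fixed.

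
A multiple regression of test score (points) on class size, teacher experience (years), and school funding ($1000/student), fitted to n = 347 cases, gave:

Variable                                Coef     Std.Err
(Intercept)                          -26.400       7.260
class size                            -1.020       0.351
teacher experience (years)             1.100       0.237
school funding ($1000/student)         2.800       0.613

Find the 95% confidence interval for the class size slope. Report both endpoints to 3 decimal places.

(-1.710, -0.330)

Read off: b = -1.020, SE = 0.351 for class size.
df = n − k − 1 = 347 − 3 − 1 = 343.
t* = t_{0.025, 343} = 1.966904.
Margin = t* × SE = 1.966904 × 0.351 = 0.69038.
CI: -1.020 ± 0.69038 → (-1.710, -0.330).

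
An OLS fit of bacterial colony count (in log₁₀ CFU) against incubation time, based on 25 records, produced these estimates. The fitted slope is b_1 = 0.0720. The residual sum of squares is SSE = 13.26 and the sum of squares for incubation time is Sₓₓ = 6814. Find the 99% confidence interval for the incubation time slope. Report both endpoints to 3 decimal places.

(0.046, 0.098)

MSE = SSE/(n − 2) = 13.26/23 = 0.576522.
SE(b_1) = √(MSE/Sₓₓ) = √(0.576522/6814) = 0.00919828.
df = n − 2 = 23.
t* = t_{0.005, 23} = 2.807336.
Margin = t* × SE = 2.807336 × 0.00919828 = 0.02582.
CI: 0.0720 ± 0.02582 → (0.046, 0.098).
With 99% confidence, each one-unit increase in incubation time is associated with a change of between 0.046 and 0.098 log₁₀ CFU in bacterial colony count.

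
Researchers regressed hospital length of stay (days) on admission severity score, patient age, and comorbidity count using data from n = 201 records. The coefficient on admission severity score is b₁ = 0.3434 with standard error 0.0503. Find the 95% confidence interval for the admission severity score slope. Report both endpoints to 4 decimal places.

(0.2442, 0.4426)

df = n − k − 1 = 201 − 3 − 1 = 197.
t* = t_{0.025, 197} = 1.972079.
Margin = t* × SE = 1.972079 × 0.0503 = 0.099196.
CI: 0.3434 ± 0.099196 → (0.2442, 0.4426).
With 95% confidence, each one-unit increase in admission severity score is associated with a change of between 0.2442 and 0.4426 days in hospital length of stay, holding the other predictors fixed.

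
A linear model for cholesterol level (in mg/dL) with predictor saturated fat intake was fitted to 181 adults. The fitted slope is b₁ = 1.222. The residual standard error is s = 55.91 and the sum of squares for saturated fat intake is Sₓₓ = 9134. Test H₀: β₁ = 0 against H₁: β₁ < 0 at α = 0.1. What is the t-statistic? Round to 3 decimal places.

SE(b₁) = s/√Sₓₓ = 55.91/√9134 = 0.585004.
t = 1.222 / 0.585004 = 2.089.
df = n − 2 = 179.
One-sided p ≈ 0.9809, which is ≥ 0.1, so fail to reject H₀.
The data do not give significant evidence that the true slope on saturated fat intake is negative.

t = 2.089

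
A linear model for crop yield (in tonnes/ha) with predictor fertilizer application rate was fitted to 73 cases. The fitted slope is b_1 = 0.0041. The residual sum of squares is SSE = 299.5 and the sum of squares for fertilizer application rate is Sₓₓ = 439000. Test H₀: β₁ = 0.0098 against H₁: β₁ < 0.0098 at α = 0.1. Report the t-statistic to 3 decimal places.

MSE = SSE/(n − 2) = 299.5/71 = 4.21831.
SE(b_1) = √(MSE/Sₓₓ) = √(4.21831/439000) = 0.00309982.
t = (0.0041 − 0.0098) / 0.00309982 = -1.839.
df = n − 2 = 71.
One-sided p ≈ 0.0351, which is < 0.1, so reject H₀.
There is evidence that the true slope on fertilizer application rate is below 0.0098 tonnes/ha per unit.

t = -1.839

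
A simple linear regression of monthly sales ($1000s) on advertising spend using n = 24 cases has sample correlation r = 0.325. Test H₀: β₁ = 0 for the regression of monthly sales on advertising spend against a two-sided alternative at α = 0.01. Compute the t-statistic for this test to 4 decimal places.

t = 1.6119

t = r·√(n − 2)/√(1 − r²) = 0.325·√22/√0.894375 = 1.6119.
df = n − 2 = 22.
Two-sided p ≈ 0.1212, which is ≥ 0.01, so fail to reject H₀.
The data do not give significant evidence of a linear association between advertising spend and monthly sales.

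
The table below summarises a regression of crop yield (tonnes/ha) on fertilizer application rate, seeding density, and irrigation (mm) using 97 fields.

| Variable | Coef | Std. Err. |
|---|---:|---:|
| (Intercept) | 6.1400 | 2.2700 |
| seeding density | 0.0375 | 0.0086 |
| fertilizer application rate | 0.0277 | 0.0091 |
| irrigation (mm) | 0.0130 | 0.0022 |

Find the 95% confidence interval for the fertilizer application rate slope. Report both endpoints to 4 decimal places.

(0.0096, 0.0458)

Read off: b = 0.0277, SE = 0.0091 for fertilizer application rate.
df = n − k − 1 = 97 − 3 − 1 = 93.
t* = t_{0.025, 93} = 1.985802.
Margin = t* × SE = 1.985802 × 0.0091 = 0.018071.
CI: 0.0277 ± 0.018071 → (0.0096, 0.0458).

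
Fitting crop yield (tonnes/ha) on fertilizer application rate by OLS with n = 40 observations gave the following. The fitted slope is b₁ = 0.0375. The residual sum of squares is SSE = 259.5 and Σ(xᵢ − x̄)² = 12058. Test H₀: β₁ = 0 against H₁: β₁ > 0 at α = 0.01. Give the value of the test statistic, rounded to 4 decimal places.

MSE = SSE/(n − 2) = 259.5/38 = 6.82895.
SE(b₁) = √(MSE/Sₓₓ) = √(6.82895/12058) = 0.0237979.
t = 0.0375 / 0.0237979 = 1.5758.
df = n − 2 = 38.
One-sided p ≈ 0.0617, which is ≥ 0.01, so fail to reject H₀.
The data do not give significant evidence that the true slope on fertilizer application rate is positive.

t = 1.5758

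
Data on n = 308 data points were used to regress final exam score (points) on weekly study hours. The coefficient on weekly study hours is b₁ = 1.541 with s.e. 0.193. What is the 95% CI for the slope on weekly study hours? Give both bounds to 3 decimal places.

df = n − 2 = 308 − 2 = 306.
t* = t_{0.025, 306} = 1.967747.
Margin = t* × SE = 1.967747 × 0.193 = 0.37978.
CI: 1.541 ± 0.37978 → (1.161, 1.921).
With 95% confidence, each one-unit increase in weekly study hours is associated with a change of between 1.161 and 1.921 points in final exam score.

(1.161, 1.921)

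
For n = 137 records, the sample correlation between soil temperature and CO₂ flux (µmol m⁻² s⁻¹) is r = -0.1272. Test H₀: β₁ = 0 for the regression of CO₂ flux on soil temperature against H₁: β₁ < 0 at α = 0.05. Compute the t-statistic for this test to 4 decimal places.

t = r·√(n − 2)/√(1 − r²) = -0.1272·√135/√0.98382 = -1.4900.
df = n − 2 = 135.
One-sided p ≈ 0.0693, which is ≥ 0.05, so fail to reject H₀.
The data do not give significant evidence of a linear association between soil temperature and CO₂ flux.

t = -1.4900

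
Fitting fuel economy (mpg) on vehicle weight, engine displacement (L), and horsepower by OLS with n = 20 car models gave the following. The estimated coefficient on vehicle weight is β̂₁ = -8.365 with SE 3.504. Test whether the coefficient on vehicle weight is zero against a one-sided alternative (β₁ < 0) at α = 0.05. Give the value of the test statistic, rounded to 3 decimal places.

t = -2.387

H₀: β₁ = 0 vs H₁: β₁ < 0.
t = (β̂₁ − β₁⁰)/SE = -8.365 / 3.504 = -2.387.
df = n − k − 1 = 20 − 3 − 1 = 16.
One-sided p ≈ 0.0148, which is < 0.05, so reject H₀.
There is evidence that the true slope on vehicle weight is negative, holding the other predictors fixed.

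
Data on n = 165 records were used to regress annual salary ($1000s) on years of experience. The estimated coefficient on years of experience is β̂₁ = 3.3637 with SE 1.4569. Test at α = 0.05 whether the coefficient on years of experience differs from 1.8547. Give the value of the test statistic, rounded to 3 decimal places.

t = 1.036

H₀: β₁ = 1.8547 vs H₁: β₁ ≠ 1.8547.
t = (β̂₁ − β₁⁰)/SE = (3.3637 − 1.8547) / 1.4569 = 1.036.
df = n − 2 = 165 − 2 = 163.
Two-sided p ≈ 0.3018, which is ≥ 0.05, so fail to reject H₀.
The data are consistent with a true slope of 1.8547 $1000s per unit of years of experience.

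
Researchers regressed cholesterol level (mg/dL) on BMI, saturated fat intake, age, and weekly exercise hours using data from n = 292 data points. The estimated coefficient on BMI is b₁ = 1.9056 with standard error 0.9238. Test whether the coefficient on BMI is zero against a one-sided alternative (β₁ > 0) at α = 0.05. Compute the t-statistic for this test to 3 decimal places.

H₀: β₁ = 0 vs H₁: β₁ > 0.
t = (b₁ − β₁⁰)/SE = 1.9056 / 0.9238 = 2.063.
df = n − k − 1 = 292 − 4 − 1 = 287.
One-sided p ≈ 0.0200, which is < 0.05, so reject H₀.
There is evidence that the true slope on BMI is positive, holding the other predictors fixed.

t = 2.063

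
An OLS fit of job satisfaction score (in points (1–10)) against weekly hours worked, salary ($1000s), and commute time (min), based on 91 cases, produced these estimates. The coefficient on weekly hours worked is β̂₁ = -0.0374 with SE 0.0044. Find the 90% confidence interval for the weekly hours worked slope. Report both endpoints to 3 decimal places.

(-0.045, -0.030)

df = n − k − 1 = 91 − 3 − 1 = 87.
t* = t_{0.05, 87} = 1.662557.
Margin = t* × SE = 1.662557 × 0.0044 = 0.00732.
CI: -0.0374 ± 0.00732 → (-0.045, -0.030).
With 90% confidence, each one-unit increase in weekly hours worked is associated with a change of between -0.045 and -0.030 points (1–10) in job satisfaction score, holding the other predictors fixed.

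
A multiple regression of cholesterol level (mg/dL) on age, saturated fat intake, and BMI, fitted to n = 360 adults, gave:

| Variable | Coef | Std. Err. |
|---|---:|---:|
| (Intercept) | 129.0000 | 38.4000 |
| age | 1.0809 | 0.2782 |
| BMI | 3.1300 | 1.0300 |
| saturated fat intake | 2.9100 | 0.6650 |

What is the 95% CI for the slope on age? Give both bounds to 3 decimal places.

Read off: b = 1.0809, SE = 0.2782 for age.
df = n − k − 1 = 360 − 3 − 1 = 356.
t* = t_{0.025, 356} = 1.96665.
Margin = t* × SE = 1.96665 × 0.2782 = 0.54712.
CI: 1.0809 ± 0.54712 → (0.534, 1.628).

(0.534, 1.628)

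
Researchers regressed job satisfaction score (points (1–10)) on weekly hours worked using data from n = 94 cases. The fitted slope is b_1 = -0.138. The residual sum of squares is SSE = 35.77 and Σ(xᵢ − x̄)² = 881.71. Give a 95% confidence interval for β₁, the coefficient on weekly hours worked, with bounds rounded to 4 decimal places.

MSE = SSE/(n − 2) = 35.77/92 = 0.388804.
SE(b_1) = √(MSE/Sₓₓ) = √(0.388804/881.71) = 0.0209992.
df = n − 2 = 92.
t* = t_{0.025, 92} = 1.986086.
Margin = t* × SE = 1.986086 × 0.0209992 = 0.041706.
CI: -0.138 ± 0.041706 → (-0.1797, -0.0963).
With 95% confidence, each one-unit increase in weekly hours worked is associated with a change of between -0.1797 and -0.0963 points (1–10) in job satisfaction score.

(-0.1797, -0.0963)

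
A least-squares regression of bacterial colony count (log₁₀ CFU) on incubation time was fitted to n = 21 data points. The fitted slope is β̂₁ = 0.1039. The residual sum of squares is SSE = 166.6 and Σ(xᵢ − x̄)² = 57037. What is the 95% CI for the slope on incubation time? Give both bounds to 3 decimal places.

MSE = SSE/(n − 2) = 166.6/19 = 8.76842.
SE(β̂₁) = √(MSE/Sₓₓ) = √(8.76842/57037) = 0.0123989.
df = n − 2 = 19.
t* = t_{0.025, 19} = 2.093024.
Margin = t* × SE = 2.093024 × 0.0123989 = 0.02595.
CI: 0.1039 ± 0.02595 → (0.078, 0.130).
With 95% confidence, each one-unit increase in incubation time is associated with a change of between 0.078 and 0.130 log₁₀ CFU in bacterial colony count.

(0.078, 0.130)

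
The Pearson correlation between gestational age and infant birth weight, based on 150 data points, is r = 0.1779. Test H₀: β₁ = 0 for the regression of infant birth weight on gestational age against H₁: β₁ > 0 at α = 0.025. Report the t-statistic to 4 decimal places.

t = r·√(n − 2)/√(1 − r²) = 0.1779·√148/√0.968352 = 2.1993.
df = n − 2 = 148.
One-sided p ≈ 0.0147, which is < 0.025, so reject H₀.
There is evidence of a linear association between gestational age and infant birth weight.

t = 2.1993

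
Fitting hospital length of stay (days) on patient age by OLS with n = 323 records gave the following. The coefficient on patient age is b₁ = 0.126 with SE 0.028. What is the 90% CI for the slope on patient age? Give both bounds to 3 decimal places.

(0.080, 0.172)

df = n − 2 = 323 − 2 = 321.
t* = t_{0.05, 321} = 1.649614.
Margin = t* × SE = 1.649614 × 0.028 = 0.04619.
CI: 0.126 ± 0.04619 → (0.080, 0.172).
With 90% confidence, each one-unit increase in patient age is associated with a change of between 0.080 and 0.172 days in hospital length of stay.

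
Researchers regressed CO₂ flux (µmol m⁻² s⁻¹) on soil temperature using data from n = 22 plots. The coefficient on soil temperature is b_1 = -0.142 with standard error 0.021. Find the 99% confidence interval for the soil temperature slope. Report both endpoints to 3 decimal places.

df = n − 2 = 22 − 2 = 20.
t* = t_{0.005, 20} = 2.84534.
Margin = t* × SE = 2.84534 × 0.021 = 0.05975.
CI: -0.142 ± 0.05975 → (-0.202, -0.082).
With 99% confidence, each one-unit increase in soil temperature is associated with a change of between -0.202 and -0.082 µmol m⁻² s⁻¹ in CO₂ flux.

(-0.202, -0.082)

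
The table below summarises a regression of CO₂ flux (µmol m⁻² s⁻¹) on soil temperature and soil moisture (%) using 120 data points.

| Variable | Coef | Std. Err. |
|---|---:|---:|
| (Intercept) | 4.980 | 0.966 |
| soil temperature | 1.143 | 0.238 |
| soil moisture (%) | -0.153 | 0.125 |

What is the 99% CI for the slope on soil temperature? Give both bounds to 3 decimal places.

(0.520, 1.766)

Read off: b = 1.143, SE = 0.238 for soil temperature.
df = n − k − 1 = 120 − 2 − 1 = 117.
t* = t_{0.005, 117} = 2.618504.
Margin = t* × SE = 2.618504 × 0.238 = 0.62320.
CI: 1.143 ± 0.62320 → (0.520, 1.766).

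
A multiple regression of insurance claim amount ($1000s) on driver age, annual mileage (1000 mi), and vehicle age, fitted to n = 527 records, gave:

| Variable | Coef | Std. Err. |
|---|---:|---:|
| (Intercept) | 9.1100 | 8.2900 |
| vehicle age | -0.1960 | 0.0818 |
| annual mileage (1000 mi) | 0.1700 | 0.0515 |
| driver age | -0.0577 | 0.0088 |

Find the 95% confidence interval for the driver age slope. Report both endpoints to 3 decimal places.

(-0.075, -0.040)

Read off: b = -0.0577, SE = 0.0088 for driver age.
df = n − k − 1 = 527 − 3 − 1 = 523.
t* = t_{0.025, 523} = 1.96451.
Margin = t* × SE = 1.96451 × 0.0088 = 0.01729.
CI: -0.0577 ± 0.01729 → (-0.075, -0.040).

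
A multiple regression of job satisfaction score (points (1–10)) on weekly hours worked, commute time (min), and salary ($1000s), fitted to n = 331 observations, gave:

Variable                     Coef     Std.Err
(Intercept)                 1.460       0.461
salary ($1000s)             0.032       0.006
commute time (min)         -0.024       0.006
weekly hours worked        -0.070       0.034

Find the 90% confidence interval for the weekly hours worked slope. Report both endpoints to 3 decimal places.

(-0.126, -0.014)

Read off: b = -0.070, SE = 0.034 for weekly hours worked.
df = n − k − 1 = 331 − 3 − 1 = 327.
t* = t_{0.05, 327} = 1.649527.
Margin = t* × SE = 1.649527 × 0.034 = 0.05608.
CI: -0.070 ± 0.05608 → (-0.126, -0.014).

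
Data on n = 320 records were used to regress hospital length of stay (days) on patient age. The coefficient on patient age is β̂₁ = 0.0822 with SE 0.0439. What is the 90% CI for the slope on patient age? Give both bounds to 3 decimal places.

df = n − 2 = 320 − 2 = 318.
t* = t_{0.05, 318} = 1.649659.
Margin = t* × SE = 1.649659 × 0.0439 = 0.07242.
CI: 0.0822 ± 0.07242 → (0.010, 0.155).
With 90% confidence, each one-unit increase in patient age is associated with a change of between 0.010 and 0.155 days in hospital length of stay.

(0.010, 0.155)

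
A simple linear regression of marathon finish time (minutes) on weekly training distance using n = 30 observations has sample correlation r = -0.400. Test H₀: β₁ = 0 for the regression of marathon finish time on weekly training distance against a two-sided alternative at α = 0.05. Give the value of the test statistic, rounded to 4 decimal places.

t = r·√(n − 2)/√(1 − r²) = -0.400·√28/√0.84 = -2.3094.
df = n − 2 = 28.
Two-sided p ≈ 0.0285, which is < 0.05, so reject H₀.
There is evidence of a linear association between weekly training distance and marathon finish time.

t = -2.3094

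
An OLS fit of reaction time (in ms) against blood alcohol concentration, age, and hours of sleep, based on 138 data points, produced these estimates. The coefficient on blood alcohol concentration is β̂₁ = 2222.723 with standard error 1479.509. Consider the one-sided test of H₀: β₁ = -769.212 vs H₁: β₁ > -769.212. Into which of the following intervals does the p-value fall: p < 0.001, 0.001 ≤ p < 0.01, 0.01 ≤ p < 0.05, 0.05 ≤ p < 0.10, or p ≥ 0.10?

0.01 ≤ p < 0.05

t = (2222.723 − (-769.212)) / 1479.509 = 2.022.
df = n − k − 1 = 138 − 3 − 1 = 134.
One-sided p = P(T_{134} > t) ≈ 0.0226.
So 0.01 ≤ p < 0.05.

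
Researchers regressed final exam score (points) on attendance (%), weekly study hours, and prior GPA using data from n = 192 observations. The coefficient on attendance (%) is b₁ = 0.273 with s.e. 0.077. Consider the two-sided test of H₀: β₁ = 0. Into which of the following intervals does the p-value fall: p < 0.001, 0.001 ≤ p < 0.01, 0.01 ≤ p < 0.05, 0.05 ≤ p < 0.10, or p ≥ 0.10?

p < 0.001

t = 0.273 / 0.077 = 3.545.
df = n − k − 1 = 192 − 3 − 1 = 188.
Two-sided p = 2·P(T_{188} > |t|) ≈ 0.0005.
So p < 0.001.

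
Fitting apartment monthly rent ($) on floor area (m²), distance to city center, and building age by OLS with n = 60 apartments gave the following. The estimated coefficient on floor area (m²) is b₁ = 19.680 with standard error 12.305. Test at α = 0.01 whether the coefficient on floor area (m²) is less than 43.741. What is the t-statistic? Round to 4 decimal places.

t = -1.9554

H₀: β₁ = 43.741 vs H₁: β₁ < 43.741.
t = (b₁ − β₁⁰)/SE = (19.680 − 43.741) / 12.305 = -1.9554.
df = n − k − 1 = 60 − 3 − 1 = 56.
One-sided p ≈ 0.0278, which is ≥ 0.01, so fail to reject H₀.
The data do not give significant evidence that the true slope on floor area (m²) is below 43.741 $ per unit, holding the other predictors fixed.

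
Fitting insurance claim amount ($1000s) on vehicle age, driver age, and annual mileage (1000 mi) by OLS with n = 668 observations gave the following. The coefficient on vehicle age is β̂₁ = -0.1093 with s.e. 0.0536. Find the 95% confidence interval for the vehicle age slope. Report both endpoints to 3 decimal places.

(-0.215, -0.004)

df = n − k − 1 = 668 − 3 − 1 = 664.
t* = t_{0.025, 664} = 1.963543.
Margin = t* × SE = 1.963543 × 0.0536 = 0.10525.
CI: -0.1093 ± 0.10525 → (-0.215, -0.004).
With 95% confidence, each one-unit increase in vehicle age is associated with a change of between -0.215 and -0.004 $1000s in insurance claim amount, holding the other predictors fixed.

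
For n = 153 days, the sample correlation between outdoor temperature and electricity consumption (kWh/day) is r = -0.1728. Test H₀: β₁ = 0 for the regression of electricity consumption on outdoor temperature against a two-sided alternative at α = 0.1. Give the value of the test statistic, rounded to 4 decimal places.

t = -2.1558

t = r·√(n − 2)/√(1 − r²) = -0.1728·√151/√0.97014 = -2.1558.
df = n − 2 = 151.
Two-sided p ≈ 0.0327, which is < 0.1, so reject H₀.
There is evidence of a linear association between outdoor temperature and electricity consumption.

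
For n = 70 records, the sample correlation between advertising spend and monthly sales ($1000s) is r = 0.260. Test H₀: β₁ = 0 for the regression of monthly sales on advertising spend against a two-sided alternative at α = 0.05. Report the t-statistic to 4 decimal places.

t = 2.2204

t = r·√(n − 2)/√(1 − r²) = 0.260·√68/√0.9324 = 2.2204.
df = n − 2 = 68.
Two-sided p ≈ 0.0297, which is < 0.05, so reject H₀.
There is evidence of a linear association between advertising spend and monthly sales.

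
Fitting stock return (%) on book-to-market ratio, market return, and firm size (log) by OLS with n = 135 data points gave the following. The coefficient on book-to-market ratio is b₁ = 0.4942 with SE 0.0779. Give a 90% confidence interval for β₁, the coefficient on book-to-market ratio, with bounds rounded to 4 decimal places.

df = n − k − 1 = 135 − 3 − 1 = 131.
t* = t_{0.05, 131} = 1.656569.
Margin = t* × SE = 1.656569 × 0.0779 = 0.129047.
CI: 0.4942 ± 0.129047 → (0.3652, 0.6232).
With 90% confidence, each one-unit increase in book-to-market ratio is associated with a change of between 0.3652 and 0.6232 % in stock return, holding the other predictors fixed.

(0.3652, 0.6232)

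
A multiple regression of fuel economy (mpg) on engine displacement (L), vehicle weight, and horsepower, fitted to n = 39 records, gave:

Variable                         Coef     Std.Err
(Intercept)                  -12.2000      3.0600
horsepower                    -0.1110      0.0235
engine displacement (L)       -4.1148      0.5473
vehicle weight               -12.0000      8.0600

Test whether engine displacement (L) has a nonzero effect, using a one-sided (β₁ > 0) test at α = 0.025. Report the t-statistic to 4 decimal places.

t = -7.5184

Read off: b = -4.1148, SE = 0.5473 for engine displacement (L).
H₀: β₁ = 0 vs H₁: β₁ > 0.
t = -4.1148 / 0.5473 = -7.5184.
df = n − k − 1 = 39 − 3 − 1 = 35.
One-sided p ≈ 1.0000, which is ≥ 0.025, so fail to reject H₀.
The data do not give significant evidence that the true slope on engine displacement (L) is positive, holding the other predictors fixed.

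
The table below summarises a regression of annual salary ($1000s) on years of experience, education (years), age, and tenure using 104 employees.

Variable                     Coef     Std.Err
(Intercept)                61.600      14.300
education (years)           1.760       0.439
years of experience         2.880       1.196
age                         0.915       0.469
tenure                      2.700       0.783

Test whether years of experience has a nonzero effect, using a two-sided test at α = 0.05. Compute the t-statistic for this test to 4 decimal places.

Read off: b = 2.880, SE = 1.196 for years of experience.
H₀: β₁ = 0 vs H₁: β₁ ≠ 0.
t = 2.880 / 1.196 = 2.4080.
df = n − k − 1 = 104 − 4 − 1 = 99.
Two-sided p ≈ 0.0179, which is < 0.05, so reject H₀.
There is evidence that years of experience is associated with annual salary, holding the other predictors fixed.

t = 2.4080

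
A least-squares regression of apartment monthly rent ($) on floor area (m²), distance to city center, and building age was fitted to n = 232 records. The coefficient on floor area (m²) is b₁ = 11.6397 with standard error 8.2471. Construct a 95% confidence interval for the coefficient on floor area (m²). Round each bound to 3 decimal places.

df = n − k − 1 = 232 − 3 − 1 = 228.
t* = t_{0.025, 228} = 1.970423.
Margin = t* × SE = 1.970423 × 8.2471 = 16.25028.
CI: 11.6397 ± 16.25028 → (-4.611, 27.890).
With 95% confidence, each one-unit increase in floor area (m²) is associated with a change of between -4.611 and 27.890 $ in apartment monthly rent, holding the other predictors fixed.

(-4.611, 27.890)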